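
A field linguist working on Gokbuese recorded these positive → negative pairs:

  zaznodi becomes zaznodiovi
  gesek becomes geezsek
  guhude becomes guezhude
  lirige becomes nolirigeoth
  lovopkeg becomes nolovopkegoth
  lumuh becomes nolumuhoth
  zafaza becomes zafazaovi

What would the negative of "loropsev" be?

lirige and guhude both end in -e yet inflect differently (nolirigeoth, guezhude), so the final letter is not what conditions the rule; the first letter is.
"loropsev" begins with l-. The stems beginning with l- (lumuh → nolumuhoth, lovopkeg → nolovopkegoth, lirige → nolirigeoth) add no- … -oth around the stem.
So loropsev → noloropsevoth.

noloropsevoth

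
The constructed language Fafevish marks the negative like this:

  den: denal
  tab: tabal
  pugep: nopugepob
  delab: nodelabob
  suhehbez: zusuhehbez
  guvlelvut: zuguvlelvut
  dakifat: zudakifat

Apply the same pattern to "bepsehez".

tab and delab both end in -b yet inflect differently (tabal, nodelabob), so the final letter is not what conditions the rule; the number of vowels is.
"bepsehez" has 3 vowels. The stems with 3 vowels (suhehbez → zusuhehbez, guvlelvut → zuguvlelvut, dakifat → zudakifat) add the prefix zu-.
So bepsehez → zubepsehez.

zubepsehez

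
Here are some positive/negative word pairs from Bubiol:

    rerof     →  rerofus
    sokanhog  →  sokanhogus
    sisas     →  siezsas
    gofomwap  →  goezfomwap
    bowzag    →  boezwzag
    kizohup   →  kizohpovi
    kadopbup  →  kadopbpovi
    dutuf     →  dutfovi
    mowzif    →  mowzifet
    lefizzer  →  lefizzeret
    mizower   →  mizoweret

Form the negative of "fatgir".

sokanhog and bowzag both end in -g yet inflect differently (sokanhogus, boezwzag), so the final letter is not what conditions the rule; the last vowel is.
"fatgir" has last vowel 'i'. The one such stem in the data (mowzif → mowzifet) adds -et, so the same rule applies.
So fatgir → fatgiret.

fatgiret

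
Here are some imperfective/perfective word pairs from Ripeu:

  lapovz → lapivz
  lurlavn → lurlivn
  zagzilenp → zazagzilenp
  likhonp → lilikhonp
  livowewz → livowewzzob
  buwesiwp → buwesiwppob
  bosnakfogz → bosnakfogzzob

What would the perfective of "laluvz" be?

lalivz

lapovz and livowewz both end in -z yet inflect differently (lapivz, livowewzzob), so the final letter is not what conditions the rule; the second-to-last letter is.
"laluvz" has second-to-last letter 'v'. The stems whose second-to-last letter is 'v' (lapovz → lapivz, lurlavn → lurlivn) change the last vowel to 'i'.
So laluvz → lalivz.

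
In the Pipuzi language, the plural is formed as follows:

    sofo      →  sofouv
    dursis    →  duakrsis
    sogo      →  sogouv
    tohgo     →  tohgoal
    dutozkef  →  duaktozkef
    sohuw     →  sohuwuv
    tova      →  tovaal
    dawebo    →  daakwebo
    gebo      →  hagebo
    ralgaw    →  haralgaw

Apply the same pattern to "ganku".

haganku

"ganku" begins with g-. The one such stem in the data (gebo → hagebo) adds the prefix ha-, so the same rule applies.
The other patterns: stems beginning with t- add -al; stems beginning with s- add -uv; stems beginning with d- insert -ak- after the first vowel.
So ganku → haganku.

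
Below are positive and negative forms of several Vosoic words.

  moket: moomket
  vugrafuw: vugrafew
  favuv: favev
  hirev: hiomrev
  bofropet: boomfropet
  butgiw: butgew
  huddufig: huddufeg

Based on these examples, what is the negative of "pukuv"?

pukev

"pukuv" has last vowel 'u'. The stems whose last vowel is 'u' (vugrafuw → vugrafew, favuv → favev) change the last vowel to 'e'.
So pukuv → pukev.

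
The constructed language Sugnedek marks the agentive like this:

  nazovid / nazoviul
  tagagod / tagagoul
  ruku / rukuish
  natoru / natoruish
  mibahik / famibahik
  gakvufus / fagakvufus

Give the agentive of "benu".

nazovid and mibahik both have last vowel 'i' yet inflect differently (nazoviul, famibahik), so the last vowel is not what conditions the rule; the final letter is.
"benu" ends in -u. The stems ending in -u (ruku → rukuish, natoru → natoruish) add -ish.
So benu → benuish.

benuish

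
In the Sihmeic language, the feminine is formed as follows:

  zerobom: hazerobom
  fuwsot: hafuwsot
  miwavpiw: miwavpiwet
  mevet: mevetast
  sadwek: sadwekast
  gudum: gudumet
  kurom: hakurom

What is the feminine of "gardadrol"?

hagardadrol

fuwsot and mevet both end in -t yet inflect differently (hafuwsot, mevetast), so the final letter is not what conditions the rule; the last vowel is.
"gardadrol" has last vowel 'o'. The stems whose last vowel is 'o' (fuwsot → hafuwsot, zerobom → hazerobom, kurom → hakurom) add the prefix ha-.
The other patterns: stems whose last vowel is 'e' add -ast; stems whose last vowel is 'i' or 'u' add -et.
So gardadrol → hagardadrol.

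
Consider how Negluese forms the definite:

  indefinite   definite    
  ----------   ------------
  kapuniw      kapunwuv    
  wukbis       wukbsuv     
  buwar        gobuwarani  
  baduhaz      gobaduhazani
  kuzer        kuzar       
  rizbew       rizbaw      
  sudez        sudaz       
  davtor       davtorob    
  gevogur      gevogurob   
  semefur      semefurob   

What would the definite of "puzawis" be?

puzawsuv

buwar and kuzer both end in -r yet inflect differently (gobuwarani, kuzar), so the final letter is not what conditions the rule; the last vowel is.
"puzawis" has last vowel 'i'. The stems whose last vowel is 'i' (kapuniw → kapunwuv, wukbis → wukbsuv) delete the last vowel and add -uv.
The other patterns: stems whose last vowel is 'a' add go- … -ani around the stem; stems whose last vowel is 'e' change the last vowel to 'a'; stems whose last vowel is 'o' or 'u' add -ob.
So puzawis → puzawsuv.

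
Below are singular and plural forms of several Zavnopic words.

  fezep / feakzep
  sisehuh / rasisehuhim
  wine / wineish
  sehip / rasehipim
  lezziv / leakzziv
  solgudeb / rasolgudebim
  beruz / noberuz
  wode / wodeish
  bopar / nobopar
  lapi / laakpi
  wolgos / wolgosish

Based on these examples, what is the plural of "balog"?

sehip and fezep both end in -p yet inflect differently (rasehipim, feakzep), so the final letter is not what conditions the rule; the first letter is.
"balog" begins with b-. The stems beginning with b- (bopar → nobopar, beruz → noberuz) add the prefix no-.
The other patterns: stems beginning with w- add -ish; stems beginning with s- add ra- … -im around the stem; stems beginning with f- or l- insert -ak- after the first vowel.
So balog → nobalog.

nobalog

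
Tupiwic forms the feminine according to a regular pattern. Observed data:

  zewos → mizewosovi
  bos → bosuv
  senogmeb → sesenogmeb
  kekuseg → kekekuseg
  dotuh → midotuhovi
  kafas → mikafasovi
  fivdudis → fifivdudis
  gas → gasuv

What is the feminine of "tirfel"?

mitirfelovi

bos and kafas both end in -s yet inflect differently (bosuv, mikafasovi), so the final letter is not what conditions the rule; the number of vowels is.
"tirfel" has 2 vowels. The stems with 2 vowels (dotuh → midotuhovi, kafas → mikafasovi, zewos → mizewosovi) add mi- … -ovi around the stem.
So tirfel → mitirfelovi.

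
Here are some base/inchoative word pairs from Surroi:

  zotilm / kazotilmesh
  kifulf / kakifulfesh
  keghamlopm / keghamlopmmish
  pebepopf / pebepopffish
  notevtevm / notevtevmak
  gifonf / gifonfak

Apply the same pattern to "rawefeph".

rawefephhish

zotilm and keghamlopm both end in -m yet inflect differently (kazotilmesh, keghamlopmmish), so the final letter is not what conditions the rule; the second-to-last letter is.
"rawefeph" has second-to-last letter 'p'. The stems whose second-to-last letter is 'p' (keghamlopm → keghamlopmmish, pebepopf → pebepopffish) double the final consonant and add -ish.
So rawefeph → rawefephhish.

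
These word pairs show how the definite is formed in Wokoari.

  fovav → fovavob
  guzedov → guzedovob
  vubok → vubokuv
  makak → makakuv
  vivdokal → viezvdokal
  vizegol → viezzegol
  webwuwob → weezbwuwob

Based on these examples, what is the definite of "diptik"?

guzedov and vubok both have last vowel 'o' yet inflect differently (guzedovob, vubokuv), so the last vowel is not what conditions the rule; the final letter is.
"diptik" ends in -k. The stems ending in -k (vubok → vubokuv, makak → makakuv) add -uv.
So diptik → diptikuv.

diptikuv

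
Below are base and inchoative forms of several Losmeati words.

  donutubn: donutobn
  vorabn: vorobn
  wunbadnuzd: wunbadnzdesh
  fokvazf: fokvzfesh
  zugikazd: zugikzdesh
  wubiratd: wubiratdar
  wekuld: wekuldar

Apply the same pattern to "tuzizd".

tuzzdesh

wunbadnuzd and wubiratd both end in -d yet inflect differently (wunbadnzdesh, wubiratdar), so the final letter is not what conditions the rule; the second-to-last letter is.
"tuzizd" has second-to-last letter 'z'. The stems whose second-to-last letter is 'z' (wunbadnuzd → wunbadnzdesh, fokvazf → fokvzfesh, zugikazd → zugikzdesh) delete the last vowel and add -esh.
The other patterns: stems whose second-to-last letter is 'b' change the last vowel to 'o'; stems whose second-to-last letter is 'l' or 't' add -ar.
So tuzizd → tuzzdesh.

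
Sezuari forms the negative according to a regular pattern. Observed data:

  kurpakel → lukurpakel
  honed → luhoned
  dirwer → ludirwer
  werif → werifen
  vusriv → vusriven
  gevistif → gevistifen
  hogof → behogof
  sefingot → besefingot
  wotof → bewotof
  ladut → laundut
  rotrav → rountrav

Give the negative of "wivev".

luwivev

werif and hogof both end in -f yet inflect differently (werifen, behogof), so the final letter is not what conditions the rule; the last vowel is.
"wivev" has last vowel 'e'. The stems whose last vowel is 'e' (kurpakel → lukurpakel, honed → luhoned, dirwer → ludirwer) add the prefix lu-.
So wivev → luwivev.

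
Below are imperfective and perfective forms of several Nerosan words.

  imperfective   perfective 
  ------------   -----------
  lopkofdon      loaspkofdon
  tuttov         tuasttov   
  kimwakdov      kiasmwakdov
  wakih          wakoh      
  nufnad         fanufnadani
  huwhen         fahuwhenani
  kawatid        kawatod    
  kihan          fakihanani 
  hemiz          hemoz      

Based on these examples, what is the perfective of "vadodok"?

vaasdodok

lopkofdon and kihan both end in -n yet inflect differently (loaspkofdon, fakihanani), so the final letter is not what conditions the rule; the last vowel is.
"vadodok" has last vowel 'o'. The stems whose last vowel is 'o' (lopkofdon → loaspkofdon, tuttov → tuasttov, kimwakdov → kiasmwakdov) insert -as- after the first vowel.
So vadodok → vaasdodok.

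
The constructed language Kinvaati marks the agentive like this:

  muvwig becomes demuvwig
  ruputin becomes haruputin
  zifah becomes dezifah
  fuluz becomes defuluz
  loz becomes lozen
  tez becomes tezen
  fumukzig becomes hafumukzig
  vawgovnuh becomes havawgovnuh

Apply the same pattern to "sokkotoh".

loz and fuluz both end in -z yet inflect differently (lozen, defuluz), so the final letter is not what conditions the rule; the number of vowels is.
"sokkotoh" has 3 vowels. The stems with 3 vowels (ruputin → haruputin, fumukzig → hafumukzig, vawgovnuh → havawgovnuh) add the prefix ha-.
The other patterns: stems with 1 vowel add -en; stems with 2 vowels add the prefix de-.
So sokkotoh → hasokkotoh.

hasokkotoh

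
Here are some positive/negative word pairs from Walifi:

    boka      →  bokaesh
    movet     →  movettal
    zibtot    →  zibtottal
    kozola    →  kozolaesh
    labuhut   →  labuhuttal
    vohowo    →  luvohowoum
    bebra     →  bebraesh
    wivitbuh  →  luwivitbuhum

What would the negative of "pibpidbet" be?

pibpidbettal

"pibpidbet" ends in -t. The stems ending in -t (labuhut → labuhuttal, zibtot → zibtottal, movet → movettal) double the final consonant and add -al.
The other patterns: stems ending in -a add -esh; stems ending in -h or -o add lu- … -um around the stem.
So pibpidbet → pibpidbettal.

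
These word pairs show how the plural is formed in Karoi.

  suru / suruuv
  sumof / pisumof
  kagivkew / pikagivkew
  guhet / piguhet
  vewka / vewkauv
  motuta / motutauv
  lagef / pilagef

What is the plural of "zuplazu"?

suru and sumof both begin with s- yet inflect differently (suruuv, pisumof), so the first letter is not what conditions the rule; whether the stem ends in a vowel or a consonant is.
"zuplazu" ends in a vowel. The stems ending in a vowel (motuta → motutauv, suru → suruuv, vewka → vewkauv) add -uv.
The other pattern: stems ending in a consonant add the prefix pi-.
So zuplazu → zuplazuuv.

zuplazuuv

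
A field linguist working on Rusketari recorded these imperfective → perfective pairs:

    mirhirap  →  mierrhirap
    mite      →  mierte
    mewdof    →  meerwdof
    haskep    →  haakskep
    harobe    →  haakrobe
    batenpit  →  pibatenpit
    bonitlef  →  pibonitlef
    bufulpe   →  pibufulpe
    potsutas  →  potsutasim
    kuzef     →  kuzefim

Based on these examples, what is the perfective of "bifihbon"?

pibifihbon

mirhirap and haskep both end in -p yet inflect differently (mierrhirap, haakskep), so the final letter is not what conditions the rule; the first letter is.
"bifihbon" begins with b-. The stems beginning with b- (batenpit → pibatenpit, bonitlef → pibonitlef, bufulpe → pibufulpe) add the prefix pi-.
So bifihbon → pibifihbon.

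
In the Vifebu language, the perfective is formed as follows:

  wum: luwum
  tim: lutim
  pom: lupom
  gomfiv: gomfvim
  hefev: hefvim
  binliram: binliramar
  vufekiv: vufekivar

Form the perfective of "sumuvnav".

"sumuvnav" has 3 vowels. The stems with 3 vowels (binliram → binliramar, vufekiv → vufekivar) add -ar.
So sumuvnav → sumuvnavar.

sumuvnavar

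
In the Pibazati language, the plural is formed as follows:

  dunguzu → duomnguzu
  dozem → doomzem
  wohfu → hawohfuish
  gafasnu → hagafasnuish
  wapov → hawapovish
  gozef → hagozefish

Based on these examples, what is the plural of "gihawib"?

dunguzu and wohfu both end in -u yet inflect differently (duomnguzu, hawohfuish), so the final letter is not what conditions the rule; the first letter is.
"gihawib" begins with g-. The stems beginning with g- (gafasnu → hagafasnuish, gozef → hagozefish) add ha- … -ish around the stem.
The other pattern: stems beginning with d- insert -om- after the first vowel.
So gihawib → hagihawibish.

hagihawibish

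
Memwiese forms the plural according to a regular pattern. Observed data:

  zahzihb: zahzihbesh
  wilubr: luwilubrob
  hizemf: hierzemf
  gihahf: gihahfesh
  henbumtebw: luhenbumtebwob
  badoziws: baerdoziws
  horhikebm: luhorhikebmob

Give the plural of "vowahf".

vowahfesh

gihahf and hizemf both end in -f yet inflect differently (gihahfesh, hierzemf), so the final letter is not what conditions the rule; the second-to-last letter is.
"vowahf" has second-to-last letter 'h'. The stems whose second-to-last letter is 'h' (gihahf → gihahfesh, zahzihb → zahzihbesh) add -esh.
So vowahf → vowahfesh.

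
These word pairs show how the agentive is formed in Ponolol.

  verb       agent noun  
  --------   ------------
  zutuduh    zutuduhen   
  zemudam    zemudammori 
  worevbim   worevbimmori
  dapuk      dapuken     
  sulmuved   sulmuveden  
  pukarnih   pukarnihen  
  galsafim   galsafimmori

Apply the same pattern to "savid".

saviden

galsafim and pukarnih both have last vowel 'i' yet inflect differently (galsafimmori, pukarnihen), so the last vowel is not what conditions the rule; the final letter is.
"savid" ends in -d. The one such stem in the data (sulmuved → sulmuveden) adds -en, so the same rule applies.
The other pattern: stems ending in -m double the final consonant and add -ori.
So savid → saviden.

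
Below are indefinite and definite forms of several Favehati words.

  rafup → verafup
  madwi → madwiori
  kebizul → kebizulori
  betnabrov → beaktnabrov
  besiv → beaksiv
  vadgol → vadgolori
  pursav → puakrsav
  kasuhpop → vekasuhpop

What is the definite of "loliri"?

loliriori

betnabrov and kasuhpop both have last vowel 'o' yet inflect differently (beaktnabrov, vekasuhpop), so the last vowel is not what conditions the rule; the final letter is.
"loliri" ends in -i. The one such stem in the data (madwi → madwiori) adds -ori, so the same rule applies.
So loliri → loliriori.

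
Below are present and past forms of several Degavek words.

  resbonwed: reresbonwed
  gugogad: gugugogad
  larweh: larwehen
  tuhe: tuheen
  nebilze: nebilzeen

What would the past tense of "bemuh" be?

bemuhen

"bemuh" ends in -h. The one such stem in the data (larweh → larwehen) adds -en, so the same rule applies.
The other pattern: stems ending in -d repeat the first consonant+vowel as a prefix.
So bemuh → bemuhen.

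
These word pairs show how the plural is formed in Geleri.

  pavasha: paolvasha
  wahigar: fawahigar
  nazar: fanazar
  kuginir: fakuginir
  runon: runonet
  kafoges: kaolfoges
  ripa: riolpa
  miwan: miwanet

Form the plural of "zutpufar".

miwan and wahigar both have last vowel 'a' yet inflect differently (miwanet, fawahigar), so the last vowel is not what conditions the rule; the final letter is.
"zutpufar" ends in -r. The stems ending in -r (kuginir → fakuginir, wahigar → fawahigar, nazar → fanazar) add the prefix fa-.
The other patterns: stems ending in -n add -et; stems ending in -a or -s insert -ol- after the first vowel.
So zutpufar → fazutpufar.

fazutpufar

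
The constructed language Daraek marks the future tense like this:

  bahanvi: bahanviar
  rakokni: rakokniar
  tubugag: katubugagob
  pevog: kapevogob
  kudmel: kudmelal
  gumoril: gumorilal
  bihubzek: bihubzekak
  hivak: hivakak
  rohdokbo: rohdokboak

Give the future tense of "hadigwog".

kahadigwogob

bahanvi and gumoril both have last vowel 'i' yet inflect differently (bahanviar, gumorilal), so the last vowel is not what conditions the rule; the final letter is.
"hadigwog" ends in -g. The stems ending in -g (tubugag → katubugagob, pevog → kapevogob) add ka- … -ob around the stem.
So hadigwog → kahadigwogob.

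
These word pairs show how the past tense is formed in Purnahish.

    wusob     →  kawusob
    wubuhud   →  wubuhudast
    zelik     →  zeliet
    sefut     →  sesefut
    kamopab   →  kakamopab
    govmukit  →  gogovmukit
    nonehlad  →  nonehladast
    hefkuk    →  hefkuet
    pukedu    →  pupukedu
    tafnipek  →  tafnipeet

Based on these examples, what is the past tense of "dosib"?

kadosib

kamopab and nonehlad both have last vowel 'a' yet inflect differently (kakamopab, nonehladast), so the last vowel is not what conditions the rule; the final letter is.
"dosib" ends in -b. The stems ending in -b (kamopab → kakamopab, wusob → kawusob) add the prefix ka-.
The other patterns: stems ending in -k drop the final letter and add -et; stems ending in -d add -ast; stems ending in -t or -u repeat the first consonant+vowel as a prefix.
So dosib → kadosib.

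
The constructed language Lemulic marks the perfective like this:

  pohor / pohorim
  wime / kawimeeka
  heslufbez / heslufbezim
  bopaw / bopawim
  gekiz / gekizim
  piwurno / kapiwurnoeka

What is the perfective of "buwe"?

kabuweeka

pohor and piwurno both have last vowel 'o' yet inflect differently (pohorim, kapiwurnoeka), so the last vowel is not what conditions the rule; whether the stem ends in a vowel or a consonant is.
"buwe" ends in a vowel. The stems ending in a vowel (piwurno → kapiwurnoeka, wime → kawimeeka) add ka- … -eka around the stem.
So buwe → kabuweeka.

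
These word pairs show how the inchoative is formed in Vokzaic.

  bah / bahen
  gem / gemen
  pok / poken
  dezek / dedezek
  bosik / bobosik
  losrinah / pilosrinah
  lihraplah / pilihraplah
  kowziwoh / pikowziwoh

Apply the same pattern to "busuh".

"busuh" has 2 vowels. The stems with 2 vowels (dezek → dedezek, bosik → bobosik) repeat the first consonant+vowel as a prefix.
The other patterns: stems with 1 vowel add -en; stems with 3 vowels add the prefix pi-.
So busuh → bubusuh.

bubusuh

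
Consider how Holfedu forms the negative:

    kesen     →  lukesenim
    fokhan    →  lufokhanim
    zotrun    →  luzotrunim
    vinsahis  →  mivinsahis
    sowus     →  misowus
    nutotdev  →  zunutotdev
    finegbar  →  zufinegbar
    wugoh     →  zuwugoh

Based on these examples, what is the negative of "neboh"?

zuneboh

zotrun and sowus both have last vowel 'u' yet inflect differently (luzotrunim, misowus), so the last vowel is not what conditions the rule; the final letter is.
"neboh" ends in -h. The one such stem in the data (wugoh → zuwugoh) adds the prefix zu-, so the same rule applies.
So neboh → zuneboh.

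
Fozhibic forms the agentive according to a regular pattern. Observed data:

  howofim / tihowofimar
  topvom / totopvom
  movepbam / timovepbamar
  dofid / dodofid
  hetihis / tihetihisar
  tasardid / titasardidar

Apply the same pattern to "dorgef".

dodorgef

"dorgef" has 2 vowels. The stems with 2 vowels (topvom → totopvom, dofid → dodofid) repeat the first consonant+vowel as a prefix.
The other pattern: stems with 3 vowels add ti- … -ar around the stem.
So dorgef → dodorgef.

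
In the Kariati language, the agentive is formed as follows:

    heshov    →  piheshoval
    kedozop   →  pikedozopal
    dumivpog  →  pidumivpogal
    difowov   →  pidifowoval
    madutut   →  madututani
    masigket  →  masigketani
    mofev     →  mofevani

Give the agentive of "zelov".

heshov and mofev both end in -v yet inflect differently (piheshoval, mofevani), so the final letter is not what conditions the rule; the last vowel is.
"zelov" has last vowel 'o'. The stems whose last vowel is 'o' (heshov → piheshoval, kedozop → pikedozopal, dumivpog → pidumivpogal) add pi- … -al around the stem.
The other pattern: stems whose last vowel is 'e' or 'u' add -ani.
So zelov → pizeloval.

pizeloval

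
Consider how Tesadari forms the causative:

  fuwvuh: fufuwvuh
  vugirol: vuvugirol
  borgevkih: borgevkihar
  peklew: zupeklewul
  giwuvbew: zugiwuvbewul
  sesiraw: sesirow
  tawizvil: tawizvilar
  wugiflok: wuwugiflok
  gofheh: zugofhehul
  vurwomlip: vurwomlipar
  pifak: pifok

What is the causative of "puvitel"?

zupuvitelul

"puvitel" has last vowel 'e'. The stems whose last vowel is 'e' (gofheh → zugofhehul, giwuvbew → zugiwuvbewul, peklew → zupeklewul) add zu- … -ul around the stem.
So puvitel → zupuvitelul.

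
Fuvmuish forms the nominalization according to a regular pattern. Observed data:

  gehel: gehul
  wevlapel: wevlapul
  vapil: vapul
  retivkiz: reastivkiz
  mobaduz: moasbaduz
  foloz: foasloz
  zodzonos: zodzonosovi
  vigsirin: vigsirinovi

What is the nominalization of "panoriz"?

paasnoriz

vapil and retivkiz both have last vowel 'i' yet inflect differently (vapul, reastivkiz), so the last vowel is not what conditions the rule; the final letter is.
"panoriz" ends in -z. The stems ending in -z (retivkiz → reastivkiz, mobaduz → moasbaduz, foloz → foasloz) insert -as- after the first vowel.
So panoriz → paasnoriz.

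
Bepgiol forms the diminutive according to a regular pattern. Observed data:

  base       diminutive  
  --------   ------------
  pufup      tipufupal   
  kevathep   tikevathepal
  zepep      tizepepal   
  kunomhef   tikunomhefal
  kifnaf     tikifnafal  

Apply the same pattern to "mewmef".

Every pair shown (pufup → tipufupal, kevathep → tikevathepal, zepep → tizepepal, …) follows the same rule: add ti- … -al around the stem.
So mewmef → timewmefal.

timewmefal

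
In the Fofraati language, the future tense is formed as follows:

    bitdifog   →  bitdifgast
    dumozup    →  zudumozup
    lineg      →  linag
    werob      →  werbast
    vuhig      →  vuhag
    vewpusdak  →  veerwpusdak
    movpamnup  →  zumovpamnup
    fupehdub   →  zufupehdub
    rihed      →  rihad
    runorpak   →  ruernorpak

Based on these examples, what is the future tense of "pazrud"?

zupazrud

fupehdub and werob both end in -b yet inflect differently (zufupehdub, werbast), so the final letter is not what conditions the rule; the last vowel is.
"pazrud" has last vowel 'u'. The stems whose last vowel is 'u' (dumozup → zudumozup, movpamnup → zumovpamnup, fupehdub → zufupehdub) add the prefix zu-.
The other patterns: stems whose last vowel is 'a' insert -er- after the first vowel; stems whose last vowel is 'o' delete the last vowel and add -ast; stems whose last vowel is 'e' or 'i' change the last vowel to 'a'.
So pazrud → zupazrud.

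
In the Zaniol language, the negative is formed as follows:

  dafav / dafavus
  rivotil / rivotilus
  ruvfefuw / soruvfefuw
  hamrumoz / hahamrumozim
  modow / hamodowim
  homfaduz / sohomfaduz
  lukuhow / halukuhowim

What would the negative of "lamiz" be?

homfaduz and hamrumoz both end in -z yet inflect differently (sohomfaduz, hahamrumozim), so the final letter is not what conditions the rule; the last vowel is.
"lamiz" has last vowel 'i'. The one such stem in the data (rivotil → rivotilus) adds -us, so the same rule applies.
The other patterns: stems whose last vowel is 'u' add the prefix so-; stems whose last vowel is 'o' add ha- … -im around the stem.
So lamiz → lamizus.

lamizus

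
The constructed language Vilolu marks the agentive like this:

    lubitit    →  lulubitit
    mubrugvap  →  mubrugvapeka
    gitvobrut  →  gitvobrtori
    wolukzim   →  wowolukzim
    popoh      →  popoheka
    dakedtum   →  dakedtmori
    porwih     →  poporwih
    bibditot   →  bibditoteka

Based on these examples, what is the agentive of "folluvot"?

dakedtum and wolukzim both end in -m yet inflect differently (dakedtmori, wowolukzim), so the final letter is not what conditions the rule; the last vowel is.
"folluvot" has last vowel 'o'. The stems whose last vowel is 'o' (popoh → popoheka, bibditot → bibditoteka) add -eka.
The other patterns: stems whose last vowel is 'u' delete the last vowel and add -ori; stems whose last vowel is 'i' repeat the first consonant+vowel as a prefix.
So folluvot → folluvoteka.

folluvoteka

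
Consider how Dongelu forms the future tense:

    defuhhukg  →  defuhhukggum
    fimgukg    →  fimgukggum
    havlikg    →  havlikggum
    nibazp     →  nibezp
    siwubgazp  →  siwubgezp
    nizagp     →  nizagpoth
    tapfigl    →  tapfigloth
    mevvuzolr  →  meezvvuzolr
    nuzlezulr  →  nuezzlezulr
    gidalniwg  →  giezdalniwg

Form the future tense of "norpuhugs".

norpuhugsoth

"norpuhugs" has second-to-last letter 'g'. The stems whose second-to-last letter is 'g' (nizagp → nizagpoth, tapfigl → tapfigloth) add -oth.
So norpuhugs → norpuhugsoth.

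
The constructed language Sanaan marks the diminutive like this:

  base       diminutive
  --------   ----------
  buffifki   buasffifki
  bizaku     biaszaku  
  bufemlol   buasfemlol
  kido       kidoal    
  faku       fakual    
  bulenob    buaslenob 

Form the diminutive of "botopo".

boastopo

bizaku and faku both end in -u yet inflect differently (biaszaku, fakual), so the final letter is not what conditions the rule; the first letter is.
"botopo" begins with b-. The stems beginning with b- (bulenob → buaslenob, buffifki → buasffifki, bufemlol → buasfemlol) insert -as- after the first vowel.
The other pattern: stems beginning with f- or k- add -al.
So botopo → boastopo.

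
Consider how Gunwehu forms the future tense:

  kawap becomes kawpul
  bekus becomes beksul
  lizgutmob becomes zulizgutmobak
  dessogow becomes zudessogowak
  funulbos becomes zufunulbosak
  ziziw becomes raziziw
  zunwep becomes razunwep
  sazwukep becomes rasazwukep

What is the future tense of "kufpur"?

bekus and funulbos both end in -s yet inflect differently (beksul, zufunulbosak), so the final letter is not what conditions the rule; the last vowel is.
"kufpur" has last vowel 'u'. The one such stem in the data (bekus → beksul) deletes the last vowel and adds -ul (as does kawap), so the same rule applies.
So kufpur → kufprul.

kufprul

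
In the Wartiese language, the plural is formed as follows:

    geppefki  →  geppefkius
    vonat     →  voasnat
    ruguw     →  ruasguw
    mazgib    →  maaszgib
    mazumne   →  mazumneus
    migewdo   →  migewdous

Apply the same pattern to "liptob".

liasptob

mazgib and geppefki both have last vowel 'i' yet inflect differently (maaszgib, geppefkius), so the last vowel is not what conditions the rule; whether the stem ends in a vowel or a consonant is.
"liptob" ends in a consonant. The stems ending in a consonant (ruguw → ruasguw, mazgib → maaszgib, vonat → voasnat) insert -as- after the first vowel.
The other pattern: stems ending in a vowel add -us.
So liptob → liasptob.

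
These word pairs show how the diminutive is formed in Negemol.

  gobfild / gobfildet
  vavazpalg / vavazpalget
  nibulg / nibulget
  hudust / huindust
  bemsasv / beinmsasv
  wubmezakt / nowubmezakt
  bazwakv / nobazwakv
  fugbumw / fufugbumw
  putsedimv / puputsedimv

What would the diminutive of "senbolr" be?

senbolret

hudust and wubmezakt both end in -t yet inflect differently (huindust, nowubmezakt), so the final letter is not what conditions the rule; the second-to-last letter is.
"senbolr" has second-to-last letter 'l'. The stems whose second-to-last letter is 'l' (gobfild → gobfildet, vavazpalg → vavazpalget, nibulg → nibulget) add -et.
The other patterns: stems whose second-to-last letter is 's' insert -in- after the first vowel; stems whose second-to-last letter is 'k' add the prefix no-; stems whose second-to-last letter is 'm' repeat the first consonant+vowel as a prefix.
So senbolr → senbolret.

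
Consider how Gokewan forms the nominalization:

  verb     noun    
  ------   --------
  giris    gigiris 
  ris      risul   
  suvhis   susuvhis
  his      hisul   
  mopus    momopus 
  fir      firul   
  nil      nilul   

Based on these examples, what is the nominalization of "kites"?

kikites

suvhis and ris both end in -s yet inflect differently (susuvhis, risul), so the final letter is not what conditions the rule; the number of vowels is.
"kites" has 2 vowels. The stems with 2 vowels (suvhis → susuvhis, mopus → momopus, giris → gigiris) repeat the first consonant+vowel as a prefix.
The other pattern: stems with 1 vowel add -ul.
So kites → kikites.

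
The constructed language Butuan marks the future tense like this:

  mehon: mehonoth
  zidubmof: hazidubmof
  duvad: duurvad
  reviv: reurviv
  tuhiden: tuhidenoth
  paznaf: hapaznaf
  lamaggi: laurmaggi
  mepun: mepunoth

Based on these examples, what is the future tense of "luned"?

zidubmof and mehon both have last vowel 'o' yet inflect differently (hazidubmof, mehonoth), so the last vowel is not what conditions the rule; the final letter is.
"luned" ends in -d. The one such stem in the data (duvad → duurvad) inserts -ur- after the first vowel (as do lamaggi, reviv), so the same rule applies.
The other patterns: stems ending in -f add the prefix ha-; stems ending in -n add -oth.
So luned → luurned.

luurned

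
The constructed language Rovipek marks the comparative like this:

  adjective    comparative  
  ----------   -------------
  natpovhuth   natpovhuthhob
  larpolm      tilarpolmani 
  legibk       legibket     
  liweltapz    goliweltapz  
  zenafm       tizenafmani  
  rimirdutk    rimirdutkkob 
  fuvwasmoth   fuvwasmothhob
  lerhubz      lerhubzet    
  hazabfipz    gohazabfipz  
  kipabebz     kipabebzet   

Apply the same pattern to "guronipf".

goguronipf

liweltapz and lerhubz both end in -z yet inflect differently (goliweltapz, lerhubzet), so the final letter is not what conditions the rule; the second-to-last letter is.
"guronipf" has second-to-last letter 'p'. The stems whose second-to-last letter is 'p' (liweltapz → goliweltapz, hazabfipz → gohazabfipz) add the prefix go-.
The other patterns: stems whose second-to-last letter is 't' double the final consonant and add -ob; stems whose second-to-last letter is 'b' add -et; stems whose second-to-last letter is 'f' or 'l' add ti- … -ani around the stem.
So guronipf → goguronipf.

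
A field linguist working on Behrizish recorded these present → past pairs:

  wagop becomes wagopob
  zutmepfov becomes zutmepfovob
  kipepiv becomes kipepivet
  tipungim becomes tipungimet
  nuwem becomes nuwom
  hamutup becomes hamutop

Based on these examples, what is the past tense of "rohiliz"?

rohilizet

"rohiliz" has last vowel 'i'. The stems whose last vowel is 'i' (kipepiv → kipepivet, tipungim → tipungimet) add -et.
So rohiliz → rohilizet.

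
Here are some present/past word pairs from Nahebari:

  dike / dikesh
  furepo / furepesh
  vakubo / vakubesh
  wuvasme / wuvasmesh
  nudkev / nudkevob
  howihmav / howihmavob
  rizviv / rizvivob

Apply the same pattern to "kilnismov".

kilnismovob

dike and nudkev both have last vowel 'e' yet inflect differently (dikesh, nudkevob), so the last vowel is not what conditions the rule; the final letter is.
"kilnismov" ends in -v. The stems ending in -v (nudkev → nudkevob, howihmav → howihmavob, rizviv → rizvivob) add -ob.
The other pattern: stems ending in -e or -o drop the final letter and add -esh.
So kilnismov → kilnismovob.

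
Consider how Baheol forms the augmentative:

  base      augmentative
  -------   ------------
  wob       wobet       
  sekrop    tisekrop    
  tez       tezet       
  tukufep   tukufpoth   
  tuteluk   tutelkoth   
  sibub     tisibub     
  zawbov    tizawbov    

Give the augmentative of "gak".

wob and sibub both end in -b yet inflect differently (wobet, tisibub), so the final letter is not what conditions the rule; the number of vowels is.
"gak" has 1 vowel. The stems with 1 vowel (tez → tezet, wob → wobet) add -et.
So gak → gaket.

gaket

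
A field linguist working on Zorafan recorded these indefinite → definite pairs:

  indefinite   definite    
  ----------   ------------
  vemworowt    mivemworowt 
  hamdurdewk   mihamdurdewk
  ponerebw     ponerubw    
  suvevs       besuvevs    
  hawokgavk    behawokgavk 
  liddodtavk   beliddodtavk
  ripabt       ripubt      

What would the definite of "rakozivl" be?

berakozivl

hawokgavk and hamdurdewk both end in -k yet inflect differently (behawokgavk, mihamdurdewk), so the final letter is not what conditions the rule; the second-to-last letter is.
"rakozivl" has second-to-last letter 'v'. The stems whose second-to-last letter is 'v' (suvevs → besuvevs, hawokgavk → behawokgavk, liddodtavk → beliddodtavk) add the prefix be-.
The other patterns: stems whose second-to-last letter is 'b' change the last vowel to 'u'; stems whose second-to-last letter is 'w' add the prefix mi-.
So rakozivl → berakozivl.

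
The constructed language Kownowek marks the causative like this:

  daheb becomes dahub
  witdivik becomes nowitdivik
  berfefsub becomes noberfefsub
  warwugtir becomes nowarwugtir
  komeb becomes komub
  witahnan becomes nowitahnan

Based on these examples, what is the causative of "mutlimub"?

komeb and berfefsub both end in -b yet inflect differently (komub, noberfefsub), so the final letter is not what conditions the rule; the last vowel is.
"mutlimub" has last vowel 'u'. The one such stem in the data (berfefsub → noberfefsub) adds the prefix no-, so the same rule applies.
So mutlimub → nomutlimub.

nomutlimub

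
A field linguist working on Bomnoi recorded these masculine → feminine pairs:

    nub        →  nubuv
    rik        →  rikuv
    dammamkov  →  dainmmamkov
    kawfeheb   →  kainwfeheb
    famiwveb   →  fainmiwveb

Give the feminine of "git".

gituv

nub and kawfeheb both end in -b yet inflect differently (nubuv, kainwfeheb), so the final letter is not what conditions the rule; the number of vowels is.
"git" has 1 vowel. The stems with 1 vowel (nub → nubuv, rik → rikuv) add -uv.
So git → gituv.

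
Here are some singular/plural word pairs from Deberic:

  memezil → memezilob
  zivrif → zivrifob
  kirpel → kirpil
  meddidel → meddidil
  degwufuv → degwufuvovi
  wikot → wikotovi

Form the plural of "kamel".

memezil and kirpel both end in -l yet inflect differently (memezilob, kirpil), so the final letter is not what conditions the rule; the last vowel is.
"kamel" has last vowel 'e'. The stems whose last vowel is 'e' (kirpel → kirpil, meddidel → meddidil) change the last vowel to 'i'.
So kamel → kamil.

kamil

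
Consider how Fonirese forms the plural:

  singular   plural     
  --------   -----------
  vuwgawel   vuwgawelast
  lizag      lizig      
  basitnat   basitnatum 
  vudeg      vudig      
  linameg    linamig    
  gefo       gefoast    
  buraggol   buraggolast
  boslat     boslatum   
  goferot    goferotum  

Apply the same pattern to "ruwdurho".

ruwdurhoast

"ruwdurho" ends in -o. The one such stem in the data (gefo → gefoast) adds -ast, so the same rule applies.
The other patterns: stems ending in -g change the last vowel to 'i'; stems ending in -t add -um.
So ruwdurho → ruwdurhoast.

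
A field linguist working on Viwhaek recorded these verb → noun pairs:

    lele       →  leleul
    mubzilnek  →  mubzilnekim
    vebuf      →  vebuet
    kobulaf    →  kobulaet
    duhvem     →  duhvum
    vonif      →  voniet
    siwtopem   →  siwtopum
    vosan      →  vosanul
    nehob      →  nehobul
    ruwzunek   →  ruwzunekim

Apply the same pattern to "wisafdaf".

mubzilnek and duhvem both have last vowel 'e' yet inflect differently (mubzilnekim, duhvum), so the last vowel is not what conditions the rule; the final letter is.
"wisafdaf" ends in -f. The stems ending in -f (kobulaf → kobulaet, vebuf → vebuet, vonif → voniet) drop the final letter and add -et.
So wisafdaf → wisafdaet.

wisafdaet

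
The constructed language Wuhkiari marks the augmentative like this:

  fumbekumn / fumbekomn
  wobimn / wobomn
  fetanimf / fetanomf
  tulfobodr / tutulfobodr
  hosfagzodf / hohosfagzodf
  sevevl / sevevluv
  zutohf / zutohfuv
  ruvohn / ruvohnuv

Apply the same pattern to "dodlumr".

"dodlumr" has second-to-last letter 'm'. The stems whose second-to-last letter is 'm' (fumbekumn → fumbekomn, wobimn → wobomn, fetanimf → fetanomf) change the last vowel to 'o'.
The other patterns: stems whose second-to-last letter is 'd' repeat the first consonant+vowel as a prefix; stems whose second-to-last letter is 'h' or 'v' add -uv.
So dodlumr → dodlomr.

dodlomr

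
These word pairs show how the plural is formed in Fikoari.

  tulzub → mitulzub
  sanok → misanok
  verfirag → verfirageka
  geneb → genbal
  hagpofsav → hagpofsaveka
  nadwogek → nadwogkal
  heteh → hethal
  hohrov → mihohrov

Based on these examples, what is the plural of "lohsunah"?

hagpofsav and hohrov both end in -v yet inflect differently (hagpofsaveka, mihohrov), so the final letter is not what conditions the rule; the last vowel is.
"lohsunah" has last vowel 'a'. The stems whose last vowel is 'a' (verfirag → verfirageka, hagpofsav → hagpofsaveka) add -eka.
The other patterns: stems whose last vowel is 'e' delete the last vowel and add -al; stems whose last vowel is 'o' or 'u' add the prefix mi-.
So lohsunah → lohsunaheka.

lohsunaheka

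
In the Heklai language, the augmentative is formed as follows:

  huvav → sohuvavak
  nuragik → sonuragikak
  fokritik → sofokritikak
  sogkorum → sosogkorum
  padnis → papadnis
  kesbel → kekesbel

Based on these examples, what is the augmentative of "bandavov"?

"bandavov" ends in -v. The one such stem in the data (huvav → sohuvavak) adds so- … -ak around the stem, so the same rule applies.
So bandavov → sobandavovak.

sobandavovak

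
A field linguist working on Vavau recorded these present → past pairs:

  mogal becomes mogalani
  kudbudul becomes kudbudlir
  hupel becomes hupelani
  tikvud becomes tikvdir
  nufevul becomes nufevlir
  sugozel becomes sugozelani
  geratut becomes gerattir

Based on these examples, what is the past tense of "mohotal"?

"mohotal" has last vowel 'a'. The one such stem in the data (mogal → mogalani) adds -ani, so the same rule applies.
So mohotal → mohotalani.

mohotalani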